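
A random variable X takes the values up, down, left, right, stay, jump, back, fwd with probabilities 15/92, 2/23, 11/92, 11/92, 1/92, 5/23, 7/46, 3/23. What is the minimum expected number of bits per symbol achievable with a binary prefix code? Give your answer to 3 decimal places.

2.880 bits/symbol

Repeatedly combine the two least-probable nodes; the expected code length is the sum of the merged weights.
merge 1/92 + 2/23 → 9/92
merge 9/92 + 11/92 → 5/23
merge 11/92 + 3/23 → 1/4
merge 7/46 + 15/92 → 29/92
merge 5/23 + 5/23 → 10/23
merge 1/4 + 29/92 → 13/23
merge 10/23 + 13/23 → 1
L = 9/92 + 5/23 + 1/4 + 29/92 + 10/23 + 13/23 + 1 = 265/92 ≈ 2.880 bits/symbol.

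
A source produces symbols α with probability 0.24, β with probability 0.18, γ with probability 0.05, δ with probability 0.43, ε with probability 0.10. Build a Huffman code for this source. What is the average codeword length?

2.05 bits/symbol

Repeatedly combine the two least-probable nodes; the expected code length is the sum of the merged weights.
merge 1/20 + 1/10 → 3/20
merge 3/20 + 9/50 → 33/100
merge 6/25 + 33/100 → 57/100
merge 43/100 + 57/100 → 1
L = 3/20 + 33/100 + 57/100 + 1 = 41/20 = 2.05 bits/symbol.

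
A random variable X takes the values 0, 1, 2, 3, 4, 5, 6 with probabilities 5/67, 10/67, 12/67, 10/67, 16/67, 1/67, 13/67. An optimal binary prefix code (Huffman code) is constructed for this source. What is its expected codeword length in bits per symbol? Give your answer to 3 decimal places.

2.657 bits/symbol

Repeatedly combine the two least-probable nodes; the expected code length is the sum of the merged weights.
merge 1/67 + 5/67 → 6/67
merge 6/67 + 10/67 → 16/67
merge 10/67 + 12/67 → 22/67
merge 13/67 + 16/67 → 29/67
merge 16/67 + 22/67 → 38/67
merge 29/67 + 38/67 → 1
L = 6/67 + 16/67 + 22/67 + 29/67 + 38/67 + 1 = 178/67 ≈ 2.657 bits/symbol.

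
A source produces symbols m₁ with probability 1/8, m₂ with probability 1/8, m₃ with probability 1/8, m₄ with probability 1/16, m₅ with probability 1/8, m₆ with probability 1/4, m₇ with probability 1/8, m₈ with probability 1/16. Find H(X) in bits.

Each probability is a power of 1/2, so log₂(1/p) is an integer.
H = Σ p·log₂(1/p) = 1/8·3 + 1/8·3 + 1/8·3 + 1/16·4 + 1/8·3 + 1/4·2 + 1/8·3 + 1/16·4 = 2.875 bits.

2.875 bits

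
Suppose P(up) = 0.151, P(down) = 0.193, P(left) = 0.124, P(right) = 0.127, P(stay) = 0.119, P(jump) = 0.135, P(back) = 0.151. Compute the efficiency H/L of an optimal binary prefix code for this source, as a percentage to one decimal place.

99.3%

Entropy H = −Σ p log₂ p ≈ 2.7887 bits.
Huffman merges: 119/1000+31/250→243/1000; 127/1000+27/200→131/500; 151/1000+151/1000→151/500; 193/1000+243/1000→109/250; 131/500+151/500→141/250; 109/250+141/250→1. L = 2807/1000 ≈ 2.8070.
Efficiency = H/L = 2.7887/2.8070 = 99.3%.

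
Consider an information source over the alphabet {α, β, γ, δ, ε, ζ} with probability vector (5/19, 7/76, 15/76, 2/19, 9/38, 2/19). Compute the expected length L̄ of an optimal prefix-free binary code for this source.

Repeatedly combine the two least-probable nodes; the expected code length is the sum of the merged weights.
merge 7/76 + 2/19 → 15/76
merge 2/19 + 15/76 → 23/76
merge 15/76 + 9/38 → 33/76
merge 5/19 + 23/76 → 43/76
merge 33/76 + 43/76 → 1
L = 15/76 + 23/76 + 33/76 + 43/76 + 1 = 5/2 = 2.5 bits/symbol.

2.5 bits/symbol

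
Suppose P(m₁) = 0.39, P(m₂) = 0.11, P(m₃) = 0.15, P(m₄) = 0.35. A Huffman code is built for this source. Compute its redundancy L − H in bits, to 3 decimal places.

Entropy H = −Σ p log₂ p ≈ 1.8207 bits.
Huffman merges: 11/100+3/20→13/50; 13/50+7/20→61/100; 39/100+61/100→1. L = 187/100 ≈ 1.8700.
L − H = 1.8700 − 1.8207 = 0.049 bits.

0.049 bits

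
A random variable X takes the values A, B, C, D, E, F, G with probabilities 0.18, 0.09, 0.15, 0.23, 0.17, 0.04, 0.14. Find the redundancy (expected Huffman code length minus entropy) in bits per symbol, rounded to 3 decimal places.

0.046 bits

Entropy H = −Σ p log₂ p ≈ 2.6736 bits.
Huffman merges: 1/25+9/100→13/100; 13/100+7/50→27/100; 3/20+17/100→8/25; 9/50+23/100→41/100; 27/100+8/25→59/100; 41/100+59/100→1. L = 68/25 ≈ 2.7200.
L − H = 2.7200 − 2.6736 = 0.046 bits.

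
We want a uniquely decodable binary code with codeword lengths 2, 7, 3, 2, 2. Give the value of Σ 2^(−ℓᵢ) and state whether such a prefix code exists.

With common denominator 2^7 = 128: Σ 2^(−ℓᵢ) = 32/128 + 1/128 + 16/128 + 32/128 + 32/128 = 113/128 = 0.8828125.
Kraft's inequality requires Σ ≤ 1; here Σ = 0.8828125 ≤ 1, so such a prefix code exists.

0.8828125; yes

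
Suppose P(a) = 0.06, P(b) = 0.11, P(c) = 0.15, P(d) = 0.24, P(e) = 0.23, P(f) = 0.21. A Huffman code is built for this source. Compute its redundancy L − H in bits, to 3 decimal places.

Entropy H = −Σ p log₂ p ≈ 2.4590 bits.
Huffman merges: 3/50+11/100→17/100; 3/20+17/100→8/25; 21/100+23/100→11/25; 6/25+8/25→14/25; 11/25+14/25→1. L = 249/100 ≈ 2.4900.
L − H = 2.4900 − 2.4590 = 0.031 bits.

0.031 bits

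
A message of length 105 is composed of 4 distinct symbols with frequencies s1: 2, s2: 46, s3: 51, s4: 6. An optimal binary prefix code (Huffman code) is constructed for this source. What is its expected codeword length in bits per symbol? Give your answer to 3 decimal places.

1.590 bits/symbol

Probabilities are the counts divided by 105.
Repeatedly combine the two least-probable nodes; the expected code length is the sum of the merged weights.
merge 2/105 + 2/35 → 8/105
merge 8/105 + 46/105 → 18/35
merge 17/35 + 18/35 → 1
L = 8/105 + 18/35 + 1 = 167/105 ≈ 1.590 bits/symbol.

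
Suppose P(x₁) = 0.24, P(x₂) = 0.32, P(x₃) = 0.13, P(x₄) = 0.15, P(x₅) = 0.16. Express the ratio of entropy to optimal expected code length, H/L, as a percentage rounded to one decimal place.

98.1%

Entropy H = −Σ p log₂ p ≈ 2.2364 bits.
Huffman merges: 13/100+3/20→7/25; 4/25+6/25→2/5; 7/25+8/25→3/5; 2/5+3/5→1. L = 57/25 ≈ 2.2800.
Efficiency = H/L = 2.2364/2.2800 = 98.1%.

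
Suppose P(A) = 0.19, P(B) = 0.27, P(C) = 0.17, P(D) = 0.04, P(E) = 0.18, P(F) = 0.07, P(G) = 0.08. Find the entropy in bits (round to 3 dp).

2.591 bits

H = −Σ pᵢ log₂ pᵢ.
−0.19·log₂(0.19) = 0.4552
−0.27·log₂(0.27) = 0.5100
−0.17·log₂(0.17) = 0.4346
−0.04·log₂(0.04) = 0.1858
−0.18·log₂(0.18) = 0.4453
−0.07·log₂(0.07) = 0.2686
−0.08·log₂(0.08) = 0.2915
Sum ≈ 2.5910 → 2.591 bits.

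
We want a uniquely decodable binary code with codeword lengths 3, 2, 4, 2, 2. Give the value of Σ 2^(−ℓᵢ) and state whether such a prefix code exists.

With common denominator 2^4 = 16: Σ 2^(−ℓᵢ) = 2/16 + 4/16 + 1/16 + 4/16 + 4/16 = 15/16 = 0.9375.
Kraft's inequality requires Σ ≤ 1; here Σ = 0.9375 ≤ 1, so such a prefix code exists.

0.9375; yes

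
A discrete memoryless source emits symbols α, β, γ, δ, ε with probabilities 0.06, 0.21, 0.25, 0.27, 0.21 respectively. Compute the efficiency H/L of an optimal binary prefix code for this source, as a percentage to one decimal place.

96.9%

Entropy H = −Σ p log₂ p ≈ 2.1992 bits.
Huffman merges: 3/50+21/100→27/100; 21/100+1/4→23/50; 27/100+27/100→27/50; 23/50+27/50→1. L = 227/100 ≈ 2.2700.
Efficiency = H/L = 2.1992/2.2700 = 96.9%.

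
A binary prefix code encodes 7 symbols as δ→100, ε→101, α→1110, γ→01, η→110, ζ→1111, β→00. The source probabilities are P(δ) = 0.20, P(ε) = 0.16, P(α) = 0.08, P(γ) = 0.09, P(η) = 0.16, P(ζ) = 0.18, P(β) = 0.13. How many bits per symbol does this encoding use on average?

3.04 bits/symbol

L̄ = Σ pᵢ·ℓᵢ = 0.20·3 + 0.16·3 + 0.08·4 + 0.09·2 + 0.16·3 + 0.18·4 + 0.13·2 = 3.04 bits/symbol.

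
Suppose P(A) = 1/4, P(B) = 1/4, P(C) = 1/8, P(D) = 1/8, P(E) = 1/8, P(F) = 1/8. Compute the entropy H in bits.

Each probability is a power of 1/2, so log₂(1/p) is an integer.
H = Σ p·log₂(1/p) = 1/4·2 + 1/4·2 + 1/8·3 + 1/8·3 + 1/8·3 + 1/8·3 = 2.5 bits.

2.5 bits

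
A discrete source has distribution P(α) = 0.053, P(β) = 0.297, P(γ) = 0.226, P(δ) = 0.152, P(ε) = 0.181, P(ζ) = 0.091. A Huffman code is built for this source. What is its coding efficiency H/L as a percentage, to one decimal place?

98.5%

Entropy H = −Σ p log₂ p ≈ 2.4038 bits.
Huffman merges: 53/1000+91/1000→18/125; 18/125+19/125→37/125; 181/1000+113/500→407/1000; 37/125+297/1000→593/1000; 407/1000+593/1000→1. L = 61/25 ≈ 2.4400.
Efficiency = H/L = 2.4038/2.4400 = 98.5%.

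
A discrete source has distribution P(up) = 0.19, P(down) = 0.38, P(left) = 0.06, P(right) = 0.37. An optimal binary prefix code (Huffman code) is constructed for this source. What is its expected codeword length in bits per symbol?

1.87 bits/symbol

Repeatedly combine the two least-probable nodes; the expected code length is the sum of the merged weights.
merge 3/50 + 19/100 → 1/4
merge 1/4 + 37/100 → 31/50
merge 19/50 + 31/50 → 1
L = 1/4 + 31/50 + 1 = 187/100 = 1.87 bits/symbol.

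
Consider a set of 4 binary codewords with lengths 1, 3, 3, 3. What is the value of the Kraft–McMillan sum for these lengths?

With common denominator 2^3 = 8: Σ 2^(−ℓᵢ) = 4/8 + 1/8 + 1/8 + 1/8 = 7/8 = 0.875.

0.875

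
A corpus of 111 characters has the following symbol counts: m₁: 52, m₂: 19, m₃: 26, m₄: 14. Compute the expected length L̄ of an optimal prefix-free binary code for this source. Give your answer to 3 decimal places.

1.829 bits/symbol

Probabilities are the counts divided by 111.
Repeatedly combine the two least-probable nodes; the expected code length is the sum of the merged weights.
merge 14/111 + 19/111 → 11/37
merge 26/111 + 11/37 → 59/111
merge 52/111 + 59/111 → 1
L = 11/37 + 59/111 + 1 = 203/111 ≈ 1.829 bits/symbol.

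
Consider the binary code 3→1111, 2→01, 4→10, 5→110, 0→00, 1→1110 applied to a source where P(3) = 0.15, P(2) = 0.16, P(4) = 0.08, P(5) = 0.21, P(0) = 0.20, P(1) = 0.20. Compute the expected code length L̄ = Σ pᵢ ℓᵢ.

L̄ = Σ pᵢ·ℓᵢ = 0.15·4 + 0.16·2 + 0.08·2 + 0.21·3 + 0.20·2 + 0.20·4 = 2.91 bits/symbol.

2.91 bits/symbol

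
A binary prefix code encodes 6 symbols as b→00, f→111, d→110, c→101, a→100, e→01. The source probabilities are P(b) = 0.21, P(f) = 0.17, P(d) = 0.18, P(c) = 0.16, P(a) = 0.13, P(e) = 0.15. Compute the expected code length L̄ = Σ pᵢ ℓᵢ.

L̄ = Σ pᵢ·ℓᵢ = 0.21·2 + 0.17·3 + 0.18·3 + 0.16·3 + 0.13·3 + 0.15·2 = 2.64 bits/symbol.

2.64 bits/symbol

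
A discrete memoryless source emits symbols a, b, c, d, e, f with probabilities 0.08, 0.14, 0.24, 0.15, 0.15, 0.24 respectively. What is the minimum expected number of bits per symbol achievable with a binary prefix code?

2.52 bits/symbol

Repeatedly combine the two least-probable nodes; the expected code length is the sum of the merged weights.
merge 2/25 + 7/50 → 11/50
merge 3/20 + 3/20 → 3/10
merge 11/50 + 6/25 → 23/50
merge 6/25 + 3/10 → 27/50
merge 23/50 + 27/50 → 1
L = 11/50 + 3/10 + 23/50 + 27/50 + 1 = 63/25 = 2.52 bits/symbol.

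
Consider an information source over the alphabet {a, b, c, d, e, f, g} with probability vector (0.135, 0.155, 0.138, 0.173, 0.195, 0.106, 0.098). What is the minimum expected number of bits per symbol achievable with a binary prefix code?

2.805 bits/symbol

Repeatedly combine the two least-probable nodes; the expected code length is the sum of the merged weights.
merge 49/500 + 53/500 → 51/250
merge 27/200 + 69/500 → 273/1000
merge 31/200 + 173/1000 → 41/125
merge 39/200 + 51/250 → 399/1000
merge 273/1000 + 41/125 → 601/1000
merge 399/1000 + 601/1000 → 1
L = 51/250 + 273/1000 + 41/125 + 399/1000 + 601/1000 + 1 = 561/200 = 2.805 bits/symbol.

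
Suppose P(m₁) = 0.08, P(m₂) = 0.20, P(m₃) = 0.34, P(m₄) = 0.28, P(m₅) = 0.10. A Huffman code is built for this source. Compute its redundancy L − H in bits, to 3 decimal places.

0.049 bits

Entropy H = −Σ p log₂ p ≈ 2.1315 bits.
Huffman merges: 2/25+1/10→9/50; 9/50+1/5→19/50; 7/25+17/50→31/50; 19/50+31/50→1. L = 109/50 ≈ 2.1800.
L − H = 2.1800 − 2.1315 = 0.049 bits.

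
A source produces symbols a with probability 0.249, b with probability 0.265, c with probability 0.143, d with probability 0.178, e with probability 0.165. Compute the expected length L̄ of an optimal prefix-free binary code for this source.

Repeatedly combine the two least-probable nodes; the expected code length is the sum of the merged weights.
merge 143/1000 + 33/200 → 77/250
merge 89/500 + 249/1000 → 427/1000
merge 53/200 + 77/250 → 573/1000
merge 427/1000 + 573/1000 → 1
L = 77/250 + 427/1000 + 573/1000 + 1 = 577/250 = 2.308 bits/symbol.

2.308 bits/symbol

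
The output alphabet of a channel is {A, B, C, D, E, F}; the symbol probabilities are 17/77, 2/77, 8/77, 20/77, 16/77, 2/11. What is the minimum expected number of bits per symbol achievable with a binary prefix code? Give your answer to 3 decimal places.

2.442 bits/symbol

Repeatedly combine the two least-probable nodes; the expected code length is the sum of the merged weights.
merge 2/77 + 8/77 → 10/77
merge 10/77 + 2/11 → 24/77
merge 16/77 + 17/77 → 3/7
merge 20/77 + 24/77 → 4/7
merge 3/7 + 4/7 → 1
L = 10/77 + 24/77 + 3/7 + 4/7 + 1 = 188/77 ≈ 2.442 bits/symbol.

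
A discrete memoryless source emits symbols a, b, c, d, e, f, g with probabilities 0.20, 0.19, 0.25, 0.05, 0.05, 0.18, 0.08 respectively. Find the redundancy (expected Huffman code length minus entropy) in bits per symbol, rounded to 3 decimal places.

Entropy H = −Σ p log₂ p ≈ 2.5886 bits.
Huffman merges: 1/20+1/20→1/10; 2/25+1/10→9/50; 9/50+9/50→9/25; 19/100+1/5→39/100; 1/4+9/25→61/100; 39/100+61/100→1. L = 66/25 ≈ 2.6400.
L − H = 2.6400 − 2.5886 = 0.051 bits.

0.051 bits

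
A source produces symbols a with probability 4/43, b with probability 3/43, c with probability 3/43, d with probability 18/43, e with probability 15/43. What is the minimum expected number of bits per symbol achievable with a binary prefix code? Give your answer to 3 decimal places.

1.953 bits/symbol

Repeatedly combine the two least-probable nodes; the expected code length is the sum of the merged weights.
merge 3/43 + 3/43 → 6/43
merge 4/43 + 6/43 → 10/43
merge 10/43 + 15/43 → 25/43
merge 18/43 + 25/43 → 1
L = 6/43 + 10/43 + 25/43 + 1 = 84/43 ≈ 1.953 bits/symbol.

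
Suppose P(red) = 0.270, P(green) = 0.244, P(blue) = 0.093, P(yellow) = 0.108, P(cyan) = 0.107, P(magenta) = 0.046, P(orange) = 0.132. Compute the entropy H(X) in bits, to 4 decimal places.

H = −Σ pᵢ log₂ pᵢ.
−0.270·log₂(0.270) = 0.5100
−0.244·log₂(0.244) = 0.4966
−0.093·log₂(0.093) = 0.3187
−0.108·log₂(0.108) = 0.3468
−0.107·log₂(0.107) = 0.3450
−0.046·log₂(0.046) = 0.2043
−0.132·log₂(0.132) = 0.3856
Sum ≈ 2.6070 → 2.6070 bits.

2.6070 bits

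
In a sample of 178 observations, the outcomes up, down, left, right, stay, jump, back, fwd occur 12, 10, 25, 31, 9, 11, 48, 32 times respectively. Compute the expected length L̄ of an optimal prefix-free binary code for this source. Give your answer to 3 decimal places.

Probabilities are the counts divided by 178.
Repeatedly combine the two least-probable nodes; the expected code length is the sum of the merged weights.
merge 9/178 + 5/89 → 19/178
merge 11/178 + 6/89 → 23/178
merge 19/178 + 23/178 → 21/89
merge 25/178 + 31/178 → 28/89
merge 16/89 + 21/89 → 37/89
merge 24/89 + 28/89 → 52/89
merge 37/89 + 52/89 → 1
L = 19/178 + 23/178 + 21/89 + 28/89 + 37/89 + 52/89 + 1 = 248/89 ≈ 2.787 bits/symbol.

2.787 bits/symbol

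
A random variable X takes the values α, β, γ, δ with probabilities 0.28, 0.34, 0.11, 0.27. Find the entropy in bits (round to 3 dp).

H = −Σ pᵢ log₂ pᵢ.
−0.28·log₂(0.28) = 0.5142
−0.34·log₂(0.34) = 0.5292
−0.11·log₂(0.11) = 0.3503
−0.27·log₂(0.27) = 0.5100
Sum ≈ 1.9037 → 1.904 bits.

1.904 bits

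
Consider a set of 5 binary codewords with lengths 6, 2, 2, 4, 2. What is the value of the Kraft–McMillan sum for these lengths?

With common denominator 2^6 = 64: Σ 2^(−ℓᵢ) = 1/64 + 16/64 + 16/64 + 4/64 + 16/64 = 53/64 = 0.828125.

0.828125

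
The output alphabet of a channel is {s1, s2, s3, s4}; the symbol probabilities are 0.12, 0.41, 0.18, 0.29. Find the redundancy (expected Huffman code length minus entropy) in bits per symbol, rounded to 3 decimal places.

0.032 bits

Entropy H = −Σ p log₂ p ≈ 1.8577 bits.
Huffman merges: 3/25+9/50→3/10; 29/100+3/10→59/100; 41/100+59/100→1. L = 189/100 ≈ 1.8900.
L − H = 1.8900 − 1.8577 = 0.032 bits.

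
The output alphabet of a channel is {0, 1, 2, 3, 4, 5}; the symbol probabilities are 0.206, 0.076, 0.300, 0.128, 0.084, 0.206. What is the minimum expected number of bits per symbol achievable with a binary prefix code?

Repeatedly combine the two least-probable nodes; the expected code length is the sum of the merged weights.
merge 19/250 + 21/250 → 4/25
merge 16/125 + 4/25 → 36/125
merge 103/500 + 103/500 → 103/250
merge 36/125 + 3/10 → 147/250
merge 103/250 + 147/250 → 1
L = 4/25 + 36/125 + 103/250 + 147/250 + 1 = 306/125 = 2.448 bits/symbol.

2.448 bits/symbol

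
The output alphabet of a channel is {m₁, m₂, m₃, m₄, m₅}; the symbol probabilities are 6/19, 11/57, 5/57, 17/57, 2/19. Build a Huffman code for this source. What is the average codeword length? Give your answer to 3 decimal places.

Repeatedly combine the two least-probable nodes; the expected code length is the sum of the merged weights.
merge 5/57 + 2/19 → 11/57
merge 11/57 + 11/57 → 22/57
merge 17/57 + 6/19 → 35/57
merge 22/57 + 35/57 → 1
L = 11/57 + 22/57 + 35/57 + 1 = 125/57 ≈ 2.193 bits/symbol.

2.193 bits/symbol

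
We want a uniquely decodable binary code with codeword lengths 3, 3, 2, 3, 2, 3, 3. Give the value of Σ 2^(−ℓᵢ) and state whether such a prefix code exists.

1.125; no

With common denominator 2^3 = 8: Σ 2^(−ℓᵢ) = 1/8 + 1/8 + 2/8 + 1/8 + 2/8 + 1/8 + 1/8 = 9/8 = 1.125.
Kraft's inequality requires Σ ≤ 1; here Σ = 1.125 > 1, so no such prefix code exists.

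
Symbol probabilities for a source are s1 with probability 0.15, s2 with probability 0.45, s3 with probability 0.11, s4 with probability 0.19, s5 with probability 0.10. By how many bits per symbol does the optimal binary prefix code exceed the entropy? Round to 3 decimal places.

0.033 bits

Entropy H = −Σ p log₂ p ≈ 2.0667 bits.
Huffman merges: 1/10+11/100→21/100; 3/20+19/100→17/50; 21/100+17/50→11/20; 9/20+11/20→1. L = 21/10 ≈ 2.1000.
L − H = 2.1000 − 2.0667 = 0.033 bits.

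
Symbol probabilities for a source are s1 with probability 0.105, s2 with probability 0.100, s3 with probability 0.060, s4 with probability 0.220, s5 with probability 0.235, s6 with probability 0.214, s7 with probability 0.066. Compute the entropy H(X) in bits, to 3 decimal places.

H = −Σ pᵢ log₂ pᵢ.
−0.105·log₂(0.105) = 0.3414
−0.100·log₂(0.100) = 0.3322
−0.060·log₂(0.060) = 0.2435
−0.220·log₂(0.220) = 0.4806
−0.235·log₂(0.235) = 0.4910
−0.214·log₂(0.214) = 0.4760
−0.066·log₂(0.066) = 0.2588
Sum ≈ 2.6235 → 2.624 bits.

2.624 bits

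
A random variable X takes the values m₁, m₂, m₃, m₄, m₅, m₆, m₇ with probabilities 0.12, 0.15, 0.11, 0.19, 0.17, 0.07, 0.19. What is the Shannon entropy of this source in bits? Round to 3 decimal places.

2.741 bits

H = −Σ pᵢ log₂ pᵢ.
−0.12·log₂(0.12) = 0.3671
−0.15·log₂(0.15) = 0.4105
−0.11·log₂(0.11) = 0.3503
−0.19·log₂(0.19) = 0.4552
−0.17·log₂(0.17) = 0.4346
−0.07·log₂(0.07) = 0.2686
−0.19·log₂(0.19) = 0.4552
Sum ≈ 2.7415 → 2.741 bits.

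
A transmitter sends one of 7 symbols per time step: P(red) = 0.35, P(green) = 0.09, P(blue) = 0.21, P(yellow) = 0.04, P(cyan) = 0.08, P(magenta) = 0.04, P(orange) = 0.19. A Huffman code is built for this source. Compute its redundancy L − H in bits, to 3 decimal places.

Entropy H = −Σ p log₂ p ≈ 2.4338 bits.
Huffman merges: 1/25+1/25→2/25; 2/25+2/25→4/25; 9/100+4/25→1/4; 19/100+21/100→2/5; 1/4+7/20→3/5; 2/5+3/5→1. L = 249/100 ≈ 2.4900.
L − H = 2.4900 − 2.4338 = 0.056 bits.

0.056 bits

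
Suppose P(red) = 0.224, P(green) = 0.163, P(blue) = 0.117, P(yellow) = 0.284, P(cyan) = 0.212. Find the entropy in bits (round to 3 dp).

H = −Σ pᵢ log₂ pᵢ.
−0.224·log₂(0.224) = 0.4835
−0.163·log₂(0.163) = 0.4266
−0.117·log₂(0.117) = 0.3622
−0.284·log₂(0.284) = 0.5158
−0.212·log₂(0.212) = 0.4744
Sum ≈ 2.2624 → 2.262 bits.

2.262 bits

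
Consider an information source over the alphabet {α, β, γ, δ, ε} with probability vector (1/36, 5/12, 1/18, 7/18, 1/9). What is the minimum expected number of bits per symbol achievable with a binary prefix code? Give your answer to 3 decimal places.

Repeatedly combine the two least-probable nodes; the expected code length is the sum of the merged weights.
merge 1/36 + 1/18 → 1/12
merge 1/12 + 1/9 → 7/36
merge 7/36 + 7/18 → 7/12
merge 5/12 + 7/12 → 1
L = 1/12 + 7/36 + 7/12 + 1 = 67/36 ≈ 1.861 bits/symbol.

1.861 bits/symbol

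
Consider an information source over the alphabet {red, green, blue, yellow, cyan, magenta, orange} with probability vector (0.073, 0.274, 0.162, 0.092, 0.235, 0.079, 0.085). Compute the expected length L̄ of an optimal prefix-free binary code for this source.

Repeatedly combine the two least-probable nodes; the expected code length is the sum of the merged weights.
merge 73/1000 + 79/1000 → 19/125
merge 17/200 + 23/250 → 177/1000
merge 19/125 + 81/500 → 157/500
merge 177/1000 + 47/200 → 103/250
merge 137/500 + 157/500 → 147/250
merge 103/250 + 147/250 → 1
L = 19/125 + 177/1000 + 157/500 + 103/250 + 147/250 + 1 = 2643/1000 = 2.643 bits/symbol.

2.643 bits/symbol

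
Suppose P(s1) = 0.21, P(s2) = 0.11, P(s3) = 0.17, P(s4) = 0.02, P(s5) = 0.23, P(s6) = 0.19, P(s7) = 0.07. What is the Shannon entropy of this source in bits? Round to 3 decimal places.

2.582 bits

H = −Σ pᵢ log₂ pᵢ.
−0.21·log₂(0.21) = 0.4728
−0.11·log₂(0.11) = 0.3503
−0.17·log₂(0.17) = 0.4346
−0.02·log₂(0.02) = 0.1129
−0.23·log₂(0.23) = 0.4877
−0.19·log₂(0.19) = 0.4552
−0.07·log₂(0.07) = 0.2686
Sum ≈ 2.5820 → 2.582 bits.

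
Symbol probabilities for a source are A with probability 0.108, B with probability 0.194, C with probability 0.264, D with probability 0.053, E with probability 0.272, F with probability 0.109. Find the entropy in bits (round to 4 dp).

2.3971 bits

H = −Σ pᵢ log₂ pᵢ.
−0.108·log₂(0.108) = 0.3468
−0.194·log₂(0.194) = 0.4590
−0.264·log₂(0.264) = 0.5072
−0.053·log₂(0.053) = 0.2246
−0.272·log₂(0.272) = 0.5109
−0.109·log₂(0.109) = 0.3485
Sum ≈ 2.3971 → 2.3971 bits.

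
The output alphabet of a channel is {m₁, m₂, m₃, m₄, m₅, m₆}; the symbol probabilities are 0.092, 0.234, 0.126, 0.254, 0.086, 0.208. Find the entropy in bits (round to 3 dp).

2.461 bits

H = −Σ pᵢ log₂ pᵢ.
−0.092·log₂(0.092) = 0.3167
−0.234·log₂(0.234) = 0.4903
−0.126·log₂(0.126) = 0.3766
−0.254·log₂(0.254) = 0.5022
−0.086·log₂(0.086) = 0.3044
−0.208·log₂(0.208) = 0.4712
Sum ≈ 2.4613 → 2.461 bits.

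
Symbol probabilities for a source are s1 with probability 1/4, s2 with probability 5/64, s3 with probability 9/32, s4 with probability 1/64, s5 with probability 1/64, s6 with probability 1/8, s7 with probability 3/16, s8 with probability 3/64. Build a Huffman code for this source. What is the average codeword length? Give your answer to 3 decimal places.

2.547 bits/symbol

Repeatedly combine the two least-probable nodes; the expected code length is the sum of the merged weights.
merge 1/64 + 1/64 → 1/32
merge 1/32 + 3/64 → 5/64
merge 5/64 + 5/64 → 5/32
merge 1/8 + 5/32 → 9/32
merge 3/16 + 1/4 → 7/16
merge 9/32 + 9/32 → 9/16
merge 7/16 + 9/16 → 1
L = 1/32 + 5/64 + 5/32 + 9/32 + 7/16 + 9/16 + 1 = 163/64 ≈ 2.547 bits/symbol.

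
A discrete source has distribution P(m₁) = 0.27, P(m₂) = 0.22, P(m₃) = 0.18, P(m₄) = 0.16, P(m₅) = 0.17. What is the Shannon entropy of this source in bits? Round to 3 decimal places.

H = −Σ pᵢ log₂ pᵢ.
−0.27·log₂(0.27) = 0.5100
−0.22·log₂(0.22) = 0.4806
−0.18·log₂(0.18) = 0.4453
−0.16·log₂(0.16) = 0.4230
−0.17·log₂(0.17) = 0.4346
Sum ≈ 2.2935 → 2.294 bits.

2.294 bits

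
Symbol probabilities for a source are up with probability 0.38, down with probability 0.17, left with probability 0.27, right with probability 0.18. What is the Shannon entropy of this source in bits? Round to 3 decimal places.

H = −Σ pᵢ log₂ pᵢ.
−0.38·log₂(0.38) = 0.5305
−0.17·log₂(0.17) = 0.4346
−0.27·log₂(0.27) = 0.5100
−0.18·log₂(0.18) = 0.4453
Sum ≈ 1.9204 → 1.920 bits.

1.920 bits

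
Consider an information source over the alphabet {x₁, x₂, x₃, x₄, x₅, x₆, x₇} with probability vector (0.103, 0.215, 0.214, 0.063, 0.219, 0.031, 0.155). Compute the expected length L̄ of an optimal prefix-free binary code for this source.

Repeatedly combine the two least-probable nodes; the expected code length is the sum of the merged weights.
merge 31/1000 + 63/1000 → 47/500
merge 47/500 + 103/1000 → 197/1000
merge 31/200 + 197/1000 → 44/125
merge 107/500 + 43/200 → 429/1000
merge 219/1000 + 44/125 → 571/1000
merge 429/1000 + 571/1000 → 1
L = 47/500 + 197/1000 + 44/125 + 429/1000 + 571/1000 + 1 = 2643/1000 = 2.643 bits/symbol.

2.643 bits/symbol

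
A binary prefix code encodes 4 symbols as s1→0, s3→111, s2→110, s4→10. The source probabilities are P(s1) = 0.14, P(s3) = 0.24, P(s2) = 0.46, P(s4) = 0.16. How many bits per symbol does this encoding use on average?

L̄ = Σ pᵢ·ℓᵢ = 0.14·1 + 0.24·3 + 0.46·3 + 0.16·2 = 2.56 bits/symbol.

2.56 bits/symbol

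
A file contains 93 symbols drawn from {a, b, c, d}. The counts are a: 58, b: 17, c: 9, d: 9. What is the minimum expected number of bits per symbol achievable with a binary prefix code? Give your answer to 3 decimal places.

1.570 bits/symbol

Probabilities are the counts divided by 93.
Repeatedly combine the two least-probable nodes; the expected code length is the sum of the merged weights.
merge 3/31 + 3/31 → 6/31
merge 17/93 + 6/31 → 35/93
merge 35/93 + 58/93 → 1
L = 6/31 + 35/93 + 1 = 146/93 ≈ 1.570 bits/symbol.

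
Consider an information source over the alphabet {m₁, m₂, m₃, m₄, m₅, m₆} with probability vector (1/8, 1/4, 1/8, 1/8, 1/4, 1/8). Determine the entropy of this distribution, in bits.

2.5 bits

Each probability is a power of 1/2, so log₂(1/p) is an integer.
H = Σ p·log₂(1/p) = 1/8·3 + 1/4·2 + 1/8·3 + 1/8·3 + 1/4·2 + 1/8·3 = 2.5 bits.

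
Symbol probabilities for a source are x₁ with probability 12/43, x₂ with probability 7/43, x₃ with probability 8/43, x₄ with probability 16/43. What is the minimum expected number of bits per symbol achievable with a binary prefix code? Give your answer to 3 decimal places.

1.977 bits/symbol

Repeatedly combine the two least-probable nodes; the expected code length is the sum of the merged weights.
merge 7/43 + 8/43 → 15/43
merge 12/43 + 15/43 → 27/43
merge 16/43 + 27/43 → 1
L = 15/43 + 27/43 + 1 = 85/43 ≈ 1.977 bits/symbol.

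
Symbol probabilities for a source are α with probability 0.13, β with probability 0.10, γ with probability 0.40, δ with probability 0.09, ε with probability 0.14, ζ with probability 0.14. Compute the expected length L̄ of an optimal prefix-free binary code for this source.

2.39 bits/symbol

Repeatedly combine the two least-probable nodes; the expected code length is the sum of the merged weights.
merge 9/100 + 1/10 → 19/100
merge 13/100 + 7/50 → 27/100
merge 7/50 + 19/100 → 33/100
merge 27/100 + 33/100 → 3/5
merge 2/5 + 3/5 → 1
L = 19/100 + 27/100 + 33/100 + 3/5 + 1 = 239/100 = 2.39 bits/symbol.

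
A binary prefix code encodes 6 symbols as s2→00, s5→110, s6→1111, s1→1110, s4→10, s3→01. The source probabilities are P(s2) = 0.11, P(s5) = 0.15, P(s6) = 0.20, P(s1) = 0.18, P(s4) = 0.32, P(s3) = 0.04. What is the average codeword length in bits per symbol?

L̄ = Σ pᵢ·ℓᵢ = 0.11·2 + 0.15·3 + 0.20·4 + 0.18·4 + 0.32·2 + 0.04·2 = 2.91 bits/symbol.

2.91 bits/symbol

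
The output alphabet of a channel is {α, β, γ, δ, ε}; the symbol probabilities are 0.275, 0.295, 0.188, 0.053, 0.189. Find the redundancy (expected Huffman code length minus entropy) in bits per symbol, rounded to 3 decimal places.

Entropy H = −Σ p log₂ p ≈ 2.1639 bits.
Huffman merges: 53/1000+47/250→241/1000; 189/1000+241/1000→43/100; 11/40+59/200→57/100; 43/100+57/100→1. L = 2241/1000 ≈ 2.2410.
L − H = 2.2410 − 2.1639 = 0.077 bits.

0.077 bits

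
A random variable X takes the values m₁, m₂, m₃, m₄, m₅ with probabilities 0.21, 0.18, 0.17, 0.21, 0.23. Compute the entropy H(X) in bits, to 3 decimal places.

H = −Σ pᵢ log₂ pᵢ.
−0.21·log₂(0.21) = 0.4728
−0.18·log₂(0.18) = 0.4453
−0.17·log₂(0.17) = 0.4346
−0.21·log₂(0.21) = 0.4728
−0.23·log₂(0.23) = 0.4877
Sum ≈ 2.3132 → 2.313 bits.

2.313 bits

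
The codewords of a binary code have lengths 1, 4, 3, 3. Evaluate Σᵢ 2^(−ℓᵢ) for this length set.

0.8125

With common denominator 2^4 = 16: Σ 2^(−ℓᵢ) = 8/16 + 1/16 + 2/16 + 2/16 = 13/16 = 0.8125.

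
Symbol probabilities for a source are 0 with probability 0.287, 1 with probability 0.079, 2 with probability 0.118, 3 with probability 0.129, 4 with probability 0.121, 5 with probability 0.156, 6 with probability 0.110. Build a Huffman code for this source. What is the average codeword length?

Repeatedly combine the two least-probable nodes; the expected code length is the sum of the merged weights.
merge 79/1000 + 11/100 → 189/1000
merge 59/500 + 121/1000 → 239/1000
merge 129/1000 + 39/250 → 57/200
merge 189/1000 + 239/1000 → 107/250
merge 57/200 + 287/1000 → 143/250
merge 107/250 + 143/250 → 1
L = 189/1000 + 239/1000 + 57/200 + 107/250 + 143/250 + 1 = 2713/1000 = 2.713 bits/symbol.

2.713 bits/symbol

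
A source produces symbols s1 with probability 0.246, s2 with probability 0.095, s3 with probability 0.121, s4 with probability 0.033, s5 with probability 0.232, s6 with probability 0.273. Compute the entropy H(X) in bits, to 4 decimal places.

2.3518 bits

H = −Σ pᵢ log₂ pᵢ.
−0.246·log₂(0.246) = 0.4977
−0.095·log₂(0.095) = 0.3226
−0.121·log₂(0.121) = 0.3687
−0.033·log₂(0.033) = 0.1624
−0.232·log₂(0.232) = 0.4890
−0.273·log₂(0.273) = 0.5113
Sum ≈ 2.3518 → 2.3518 bits.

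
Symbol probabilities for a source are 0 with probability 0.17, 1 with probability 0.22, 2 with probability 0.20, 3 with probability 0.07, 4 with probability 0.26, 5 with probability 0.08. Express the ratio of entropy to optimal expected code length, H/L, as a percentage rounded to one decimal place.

99.0%

Entropy H = −Σ p log₂ p ≈ 2.4449 bits.
Huffman merges: 7/100+2/25→3/20; 3/20+17/100→8/25; 1/5+11/50→21/50; 13/50+8/25→29/50; 21/50+29/50→1. L = 247/100 ≈ 2.4700.
Efficiency = H/L = 2.4449/2.4700 = 99.0%.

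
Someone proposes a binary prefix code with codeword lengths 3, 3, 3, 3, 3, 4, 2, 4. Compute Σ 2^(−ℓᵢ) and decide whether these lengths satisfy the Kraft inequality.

1; yes

With common denominator 2^4 = 16: Σ 2^(−ℓᵢ) = 2/16 + 2/16 + 2/16 + 2/16 + 2/16 + 1/16 + 4/16 + 1/16 = 16/16 = 1.
Kraft's inequality requires Σ ≤ 1; here Σ = 1 ≤ 1, so such a prefix code exists.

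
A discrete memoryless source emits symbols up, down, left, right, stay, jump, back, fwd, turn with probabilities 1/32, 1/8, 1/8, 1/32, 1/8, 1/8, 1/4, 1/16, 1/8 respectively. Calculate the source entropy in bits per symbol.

Each probability is a power of 1/2, so log₂(1/p) is an integer.
H = Σ p·log₂(1/p) = 1/32·5 + 1/8·3 + 1/8·3 + 1/32·5 + 1/8·3 + 1/8·3 + 1/4·2 + 1/16·4 + 1/8·3 = 2.9375 bits.

2.9375 bits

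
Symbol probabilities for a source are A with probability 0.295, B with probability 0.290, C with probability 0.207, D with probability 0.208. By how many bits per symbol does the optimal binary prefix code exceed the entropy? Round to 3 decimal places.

Entropy H = −Σ p log₂ p ≈ 1.9790 bits.
Huffman merges: 207/1000+26/125→83/200; 29/100+59/200→117/200; 83/200+117/200→1. L = 2 ≈ 2.0000.
L − H = 2.0000 − 1.9790 = 0.021 bits.

0.021 bits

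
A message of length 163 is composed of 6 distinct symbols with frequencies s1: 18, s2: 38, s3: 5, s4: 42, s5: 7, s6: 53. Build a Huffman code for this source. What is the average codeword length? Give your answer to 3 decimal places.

2.258 bits/symbol

Probabilities are the counts divided by 163.
Repeatedly combine the two least-probable nodes; the expected code length is the sum of the merged weights.
merge 5/163 + 7/163 → 12/163
merge 12/163 + 18/163 → 30/163
merge 30/163 + 38/163 → 68/163
merge 42/163 + 53/163 → 95/163
merge 68/163 + 95/163 → 1
L = 12/163 + 30/163 + 68/163 + 95/163 + 1 = 368/163 ≈ 2.258 bits/symbol.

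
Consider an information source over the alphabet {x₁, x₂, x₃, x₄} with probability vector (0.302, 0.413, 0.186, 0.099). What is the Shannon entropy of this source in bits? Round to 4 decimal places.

H = −Σ pᵢ log₂ pᵢ.
−0.302·log₂(0.302) = 0.5217
−0.413·log₂(0.413) = 0.5269
−0.186·log₂(0.186) = 0.4514
−0.099·log₂(0.099) = 0.3303
Sum ≈ 1.8302 → 1.8302 bits.

1.8302 bits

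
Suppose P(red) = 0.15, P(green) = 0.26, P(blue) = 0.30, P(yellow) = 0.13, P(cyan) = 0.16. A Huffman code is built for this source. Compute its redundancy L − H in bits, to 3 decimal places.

Entropy H = −Σ p log₂ p ≈ 2.2426 bits.
Huffman merges: 13/100+3/20→7/25; 4/25+13/50→21/50; 7/25+3/10→29/50; 21/50+29/50→1. L = 57/25 ≈ 2.2800.
L − H = 2.2800 − 2.2426 = 0.037 bits.

0.037 bits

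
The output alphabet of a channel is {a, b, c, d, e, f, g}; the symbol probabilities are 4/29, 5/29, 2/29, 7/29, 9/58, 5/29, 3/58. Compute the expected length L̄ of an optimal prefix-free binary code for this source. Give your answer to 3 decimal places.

Repeatedly combine the two least-probable nodes; the expected code length is the sum of the merged weights.
merge 3/58 + 2/29 → 7/58
merge 7/58 + 4/29 → 15/58
merge 9/58 + 5/29 → 19/58
merge 5/29 + 7/29 → 12/29
merge 15/58 + 19/58 → 17/29
merge 12/29 + 17/29 → 1
L = 7/58 + 15/58 + 19/58 + 12/29 + 17/29 + 1 = 157/58 ≈ 2.707 bits/symbol.

2.707 bits/symbol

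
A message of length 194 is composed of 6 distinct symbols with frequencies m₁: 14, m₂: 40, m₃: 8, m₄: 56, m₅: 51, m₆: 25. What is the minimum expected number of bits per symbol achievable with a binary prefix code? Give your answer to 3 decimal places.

2.356 bits/symbol

Probabilities are the counts divided by 194.
Repeatedly combine the two least-probable nodes; the expected code length is the sum of the merged weights.
merge 4/97 + 7/97 → 11/97
merge 11/97 + 25/194 → 47/194
merge 20/97 + 47/194 → 87/194
merge 51/194 + 28/97 → 107/194
merge 87/194 + 107/194 → 1
L = 11/97 + 47/194 + 87/194 + 107/194 + 1 = 457/194 ≈ 2.356 bits/symbol.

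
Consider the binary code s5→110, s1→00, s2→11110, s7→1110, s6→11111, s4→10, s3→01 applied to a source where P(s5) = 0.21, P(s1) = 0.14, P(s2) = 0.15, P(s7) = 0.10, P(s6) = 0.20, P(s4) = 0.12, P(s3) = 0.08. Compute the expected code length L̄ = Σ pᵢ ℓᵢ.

3.46 bits/symbol

L̄ = Σ pᵢ·ℓᵢ = 0.21·3 + 0.14·2 + 0.15·5 + 0.10·4 + 0.20·5 + 0.12·2 + 0.08·2 = 3.46 bits/symbol.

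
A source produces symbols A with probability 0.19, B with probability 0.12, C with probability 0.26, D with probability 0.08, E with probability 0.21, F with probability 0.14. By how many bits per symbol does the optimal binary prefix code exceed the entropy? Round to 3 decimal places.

0.041 bits

Entropy H = −Σ p log₂ p ≈ 2.4890 bits.
Huffman merges: 2/25+3/25→1/5; 7/50+19/100→33/100; 1/5+21/100→41/100; 13/50+33/100→59/100; 41/100+59/100→1. L = 253/100 ≈ 2.5300.
L − H = 2.5300 − 2.4890 = 0.041 bits.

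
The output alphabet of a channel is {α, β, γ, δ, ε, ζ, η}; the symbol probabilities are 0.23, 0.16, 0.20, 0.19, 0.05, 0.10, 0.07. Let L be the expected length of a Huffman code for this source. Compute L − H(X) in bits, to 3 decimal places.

Entropy H = −Σ p log₂ p ≈ 2.6471 bits.
Huffman merges: 1/20+7/100→3/25; 1/10+3/25→11/50; 4/25+19/100→7/20; 1/5+11/50→21/50; 23/100+7/20→29/50; 21/50+29/50→1. L = 269/100 ≈ 2.6900.
L − H = 2.6900 − 2.6471 = 0.043 bits.

0.043 bits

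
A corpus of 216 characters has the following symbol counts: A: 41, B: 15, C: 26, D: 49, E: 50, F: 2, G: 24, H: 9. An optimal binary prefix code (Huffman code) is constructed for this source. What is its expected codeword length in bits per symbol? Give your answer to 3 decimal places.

Probabilities are the counts divided by 216.
Repeatedly combine the two least-probable nodes; the expected code length is the sum of the merged weights.
merge 1/108 + 1/24 → 11/216
merge 11/216 + 5/72 → 13/108
merge 1/9 + 13/108 → 25/108
merge 13/108 + 41/216 → 67/216
merge 49/216 + 25/108 → 11/24
merge 25/108 + 67/216 → 13/24
merge 11/24 + 13/24 → 1
L = 11/216 + 13/108 + 25/108 + 67/216 + 11/24 + 13/24 + 1 = 293/108 ≈ 2.713 bits/symbol.

2.713 bits/symbol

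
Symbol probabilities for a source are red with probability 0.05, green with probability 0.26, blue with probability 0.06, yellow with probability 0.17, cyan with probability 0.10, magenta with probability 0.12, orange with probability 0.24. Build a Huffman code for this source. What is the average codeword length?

2.61 bits/symbol

Repeatedly combine the two least-probable nodes; the expected code length is the sum of the merged weights.
merge 1/20 + 3/50 → 11/100
merge 1/10 + 11/100 → 21/100
merge 3/25 + 17/100 → 29/100
merge 21/100 + 6/25 → 9/20
merge 13/50 + 29/100 → 11/20
merge 9/20 + 11/20 → 1
L = 11/100 + 21/100 + 29/100 + 9/20 + 11/20 + 1 = 261/100 = 2.61 bits/symbol.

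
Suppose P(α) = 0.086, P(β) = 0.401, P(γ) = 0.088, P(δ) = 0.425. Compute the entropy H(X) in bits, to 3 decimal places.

1.666 bits

H = −Σ pᵢ log₂ pᵢ.
−0.086·log₂(0.086) = 0.3044
−0.401·log₂(0.401) = 0.5286
−0.088·log₂(0.088) = 0.3086
−0.425·log₂(0.425) = 0.5246
Sum ≈ 1.6663 → 1.666 bits.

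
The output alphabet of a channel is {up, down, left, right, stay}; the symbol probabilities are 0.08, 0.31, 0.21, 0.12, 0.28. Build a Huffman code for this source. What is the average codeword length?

2.2 bits/symbol

Repeatedly combine the two least-probable nodes; the expected code length is the sum of the merged weights.
merge 2/25 + 3/25 → 1/5
merge 1/5 + 21/100 → 41/100
merge 7/25 + 31/100 → 59/100
merge 41/100 + 59/100 → 1
L = 1/5 + 41/100 + 59/100 + 1 = 11/5 = 2.2 bits/symbol.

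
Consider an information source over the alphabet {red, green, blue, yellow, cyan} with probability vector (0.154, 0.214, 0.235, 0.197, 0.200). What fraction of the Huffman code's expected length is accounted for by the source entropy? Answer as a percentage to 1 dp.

98.2%

Entropy H = −Σ p log₂ p ≈ 2.3087 bits.
Huffman merges: 77/500+197/1000→351/1000; 1/5+107/500→207/500; 47/200+351/1000→293/500; 207/500+293/500→1. L = 2351/1000 ≈ 2.3510.
Efficiency = H/L = 2.3087/2.3510 = 98.2%.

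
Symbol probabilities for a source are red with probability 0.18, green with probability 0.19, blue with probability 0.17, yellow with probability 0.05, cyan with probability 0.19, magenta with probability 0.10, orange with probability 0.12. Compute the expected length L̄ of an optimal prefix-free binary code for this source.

2.77 bits/symbol

Repeatedly combine the two least-probable nodes; the expected code length is the sum of the merged weights.
merge 1/20 + 1/10 → 3/20
merge 3/25 + 3/20 → 27/100
merge 17/100 + 9/50 → 7/20
merge 19/100 + 19/100 → 19/50
merge 27/100 + 7/20 → 31/50
merge 19/50 + 31/50 → 1
L = 3/20 + 27/100 + 7/20 + 19/50 + 31/50 + 1 = 277/100 = 2.77 bits/symbol.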